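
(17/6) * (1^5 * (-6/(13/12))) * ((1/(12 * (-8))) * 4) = 0.65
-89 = -89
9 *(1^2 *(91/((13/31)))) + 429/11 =1992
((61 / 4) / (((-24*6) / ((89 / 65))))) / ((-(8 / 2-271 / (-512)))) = 43432 / 1356615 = 0.03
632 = 632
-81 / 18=-9 / 2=-4.50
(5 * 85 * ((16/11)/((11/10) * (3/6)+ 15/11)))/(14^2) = 34000/20629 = 1.65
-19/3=-6.33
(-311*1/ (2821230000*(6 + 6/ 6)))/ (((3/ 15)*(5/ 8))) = -311/ 2468576250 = -0.00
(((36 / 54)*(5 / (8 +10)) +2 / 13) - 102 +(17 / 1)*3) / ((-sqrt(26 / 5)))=22.22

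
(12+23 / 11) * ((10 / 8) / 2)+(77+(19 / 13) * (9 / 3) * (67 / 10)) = 115.18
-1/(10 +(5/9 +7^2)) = -9/536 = -0.02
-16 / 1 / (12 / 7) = -28 / 3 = -9.33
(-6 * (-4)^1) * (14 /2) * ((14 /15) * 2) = 1568 /5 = 313.60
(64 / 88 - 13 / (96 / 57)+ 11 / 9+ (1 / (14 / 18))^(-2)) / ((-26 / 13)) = 147245 / 57024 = 2.58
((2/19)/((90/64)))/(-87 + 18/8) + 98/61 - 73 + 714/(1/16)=11352.61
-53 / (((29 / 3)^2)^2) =-4293 / 707281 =-0.01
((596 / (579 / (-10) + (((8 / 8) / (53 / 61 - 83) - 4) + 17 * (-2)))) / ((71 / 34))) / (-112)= 1269033 / 47763688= 0.03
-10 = -10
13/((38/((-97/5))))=-1261/190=-6.64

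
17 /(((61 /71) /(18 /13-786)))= -15525.09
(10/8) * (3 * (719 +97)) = 3060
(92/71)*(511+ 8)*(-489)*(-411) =135159792.85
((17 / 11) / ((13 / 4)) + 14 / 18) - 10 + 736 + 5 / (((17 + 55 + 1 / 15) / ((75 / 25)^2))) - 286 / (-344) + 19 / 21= 1222148040779 / 1675061388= 729.61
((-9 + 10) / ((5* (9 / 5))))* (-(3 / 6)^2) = -0.03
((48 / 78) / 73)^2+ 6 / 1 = 5403670 / 900601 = 6.00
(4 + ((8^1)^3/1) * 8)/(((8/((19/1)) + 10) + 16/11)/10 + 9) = 2142250/5323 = 402.45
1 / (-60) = -1 / 60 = -0.02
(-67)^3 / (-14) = 21483.07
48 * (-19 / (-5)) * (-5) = -912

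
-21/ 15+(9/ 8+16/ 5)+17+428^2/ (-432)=-436441/ 1080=-404.11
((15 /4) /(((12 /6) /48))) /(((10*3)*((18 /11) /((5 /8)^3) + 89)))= 4125 /131591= 0.03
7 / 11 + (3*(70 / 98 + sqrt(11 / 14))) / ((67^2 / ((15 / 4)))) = 45*sqrt(154) / 251384 + 882319 / 1382612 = 0.64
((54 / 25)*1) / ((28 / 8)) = 108 / 175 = 0.62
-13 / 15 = -0.87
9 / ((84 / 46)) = 69 / 14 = 4.93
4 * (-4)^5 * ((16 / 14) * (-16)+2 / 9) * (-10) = -46612480 / 63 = -739880.63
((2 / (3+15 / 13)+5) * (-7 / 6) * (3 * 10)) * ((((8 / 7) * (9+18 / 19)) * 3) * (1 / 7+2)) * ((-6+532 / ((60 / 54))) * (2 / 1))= -251907840 / 19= -13258307.37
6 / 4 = 1.50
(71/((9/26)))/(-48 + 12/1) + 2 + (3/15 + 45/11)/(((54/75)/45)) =471311/1782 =264.48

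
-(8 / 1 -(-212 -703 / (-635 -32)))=-146037 / 667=-218.95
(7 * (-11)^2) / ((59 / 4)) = 3388 / 59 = 57.42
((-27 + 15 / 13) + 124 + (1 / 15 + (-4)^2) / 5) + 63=160258 / 975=164.37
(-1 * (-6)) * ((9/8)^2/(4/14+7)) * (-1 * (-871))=493857/544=907.83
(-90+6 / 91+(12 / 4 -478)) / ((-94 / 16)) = 411272 / 4277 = 96.16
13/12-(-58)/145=89/60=1.48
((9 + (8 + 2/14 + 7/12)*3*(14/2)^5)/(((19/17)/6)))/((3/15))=448792095/38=11810318.29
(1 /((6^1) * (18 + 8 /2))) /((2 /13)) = 13 /264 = 0.05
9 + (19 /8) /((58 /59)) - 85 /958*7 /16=5057271 /444512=11.38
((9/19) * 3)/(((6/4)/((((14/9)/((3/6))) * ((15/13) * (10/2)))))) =4200/247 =17.00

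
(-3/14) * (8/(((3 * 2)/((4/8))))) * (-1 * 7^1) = 1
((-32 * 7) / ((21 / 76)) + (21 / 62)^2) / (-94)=9347285 / 1084008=8.62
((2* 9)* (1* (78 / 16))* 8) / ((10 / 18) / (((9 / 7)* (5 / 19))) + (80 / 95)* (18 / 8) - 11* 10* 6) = -1080378 / 1010297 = -1.07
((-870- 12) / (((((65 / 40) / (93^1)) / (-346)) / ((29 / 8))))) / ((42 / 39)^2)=54589977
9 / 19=0.47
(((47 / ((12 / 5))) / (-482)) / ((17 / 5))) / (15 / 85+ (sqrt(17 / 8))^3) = 75200 / 341075009- 679150 * sqrt(34) / 1023225027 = -0.00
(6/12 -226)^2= 203401/4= 50850.25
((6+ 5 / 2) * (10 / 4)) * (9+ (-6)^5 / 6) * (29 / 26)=-244035 / 8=-30504.38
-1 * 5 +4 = -1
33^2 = 1089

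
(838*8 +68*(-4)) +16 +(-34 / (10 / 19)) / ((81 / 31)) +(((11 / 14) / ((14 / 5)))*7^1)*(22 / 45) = 36425423 / 5670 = 6424.24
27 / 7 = 3.86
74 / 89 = 0.83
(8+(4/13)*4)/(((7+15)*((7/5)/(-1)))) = -300/1001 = -0.30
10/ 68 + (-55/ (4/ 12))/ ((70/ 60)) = -33625/ 238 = -141.28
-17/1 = -17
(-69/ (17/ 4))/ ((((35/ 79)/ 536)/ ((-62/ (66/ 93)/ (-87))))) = -3743717728/ 189805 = -19724.02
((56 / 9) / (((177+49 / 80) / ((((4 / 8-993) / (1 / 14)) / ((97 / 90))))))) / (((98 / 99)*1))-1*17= -652278641 / 1378273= -473.26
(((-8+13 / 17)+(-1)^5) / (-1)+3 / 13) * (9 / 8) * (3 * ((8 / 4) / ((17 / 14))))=353619 / 7514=47.06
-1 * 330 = -330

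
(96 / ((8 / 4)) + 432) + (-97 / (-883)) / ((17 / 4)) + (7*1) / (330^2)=784697350277 / 1634697900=480.03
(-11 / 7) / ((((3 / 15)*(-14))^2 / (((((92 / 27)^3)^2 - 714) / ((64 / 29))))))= -1314825379139525 / 17009309149056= -77.30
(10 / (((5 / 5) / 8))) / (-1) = -80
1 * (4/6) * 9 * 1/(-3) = -2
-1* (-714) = 714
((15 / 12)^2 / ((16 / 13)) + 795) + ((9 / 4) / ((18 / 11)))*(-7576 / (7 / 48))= -126577181 / 1792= -70634.59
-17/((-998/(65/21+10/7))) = 1615/20958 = 0.08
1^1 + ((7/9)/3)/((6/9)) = 25/18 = 1.39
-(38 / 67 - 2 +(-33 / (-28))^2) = 2301 / 52528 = 0.04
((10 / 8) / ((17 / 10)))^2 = 625 / 1156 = 0.54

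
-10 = -10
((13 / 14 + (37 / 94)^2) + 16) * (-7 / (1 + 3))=-1056649 / 35344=-29.90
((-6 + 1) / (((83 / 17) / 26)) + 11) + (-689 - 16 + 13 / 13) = -59729 / 83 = -719.63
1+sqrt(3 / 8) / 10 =sqrt(6) / 40+1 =1.06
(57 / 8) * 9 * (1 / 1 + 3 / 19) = 297 / 4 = 74.25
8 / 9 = 0.89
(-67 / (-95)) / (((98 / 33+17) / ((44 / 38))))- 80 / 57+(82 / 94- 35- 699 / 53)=-432711907259 / 8889096135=-48.68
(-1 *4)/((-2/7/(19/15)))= 266/15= 17.73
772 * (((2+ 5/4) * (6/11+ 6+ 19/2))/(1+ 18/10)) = 4428385/308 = 14377.87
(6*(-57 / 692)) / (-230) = 0.00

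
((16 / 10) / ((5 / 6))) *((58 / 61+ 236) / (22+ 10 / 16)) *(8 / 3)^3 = 105250816 / 276025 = 381.31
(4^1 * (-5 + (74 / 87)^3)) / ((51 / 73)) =-843088972 / 33583653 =-25.10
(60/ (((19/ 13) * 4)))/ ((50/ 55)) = 429/ 38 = 11.29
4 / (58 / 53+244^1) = 106 / 6495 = 0.02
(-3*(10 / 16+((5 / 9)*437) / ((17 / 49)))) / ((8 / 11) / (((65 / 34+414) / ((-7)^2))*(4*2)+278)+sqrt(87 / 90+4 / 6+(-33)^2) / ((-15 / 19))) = 8321364480804375 / 3296030082570324031+22726511366119378675*sqrt(981570) / 448260091229564068216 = 50.23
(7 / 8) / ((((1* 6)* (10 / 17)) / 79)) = 9401 / 480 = 19.59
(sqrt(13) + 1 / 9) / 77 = 1 / 693 + sqrt(13) / 77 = 0.05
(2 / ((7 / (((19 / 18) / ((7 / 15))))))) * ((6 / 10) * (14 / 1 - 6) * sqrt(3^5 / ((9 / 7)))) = 42.65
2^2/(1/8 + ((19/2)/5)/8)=320/29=11.03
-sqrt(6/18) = -sqrt(3)/3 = -0.58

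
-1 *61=-61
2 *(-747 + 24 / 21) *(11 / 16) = -57431 / 56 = -1025.55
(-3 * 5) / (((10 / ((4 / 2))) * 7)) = -3 / 7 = -0.43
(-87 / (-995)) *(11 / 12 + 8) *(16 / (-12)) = -3103 / 2985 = -1.04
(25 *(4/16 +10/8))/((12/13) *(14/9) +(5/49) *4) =143325/7048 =20.34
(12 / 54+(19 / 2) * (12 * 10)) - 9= 10181 / 9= 1131.22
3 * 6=18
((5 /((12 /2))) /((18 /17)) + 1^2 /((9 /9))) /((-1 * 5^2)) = -193 /2700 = -0.07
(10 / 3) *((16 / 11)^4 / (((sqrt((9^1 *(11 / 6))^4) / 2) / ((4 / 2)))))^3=0.00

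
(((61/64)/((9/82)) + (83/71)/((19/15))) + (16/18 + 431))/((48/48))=57175475/129504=441.50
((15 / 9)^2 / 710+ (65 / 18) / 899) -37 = -21250502 / 574461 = -36.99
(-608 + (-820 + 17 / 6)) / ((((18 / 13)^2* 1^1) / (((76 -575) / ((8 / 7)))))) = 5047800667 / 15552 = 324575.66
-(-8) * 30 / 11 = 240 / 11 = 21.82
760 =760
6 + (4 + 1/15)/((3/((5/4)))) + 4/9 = 293/36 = 8.14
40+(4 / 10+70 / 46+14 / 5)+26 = 70.72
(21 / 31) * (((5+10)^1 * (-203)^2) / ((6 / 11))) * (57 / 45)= 60288767 / 62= 972399.47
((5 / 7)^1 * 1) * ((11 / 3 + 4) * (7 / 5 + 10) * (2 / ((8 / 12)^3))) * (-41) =-483759 / 28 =-17277.11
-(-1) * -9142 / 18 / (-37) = 4571 / 333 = 13.73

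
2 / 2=1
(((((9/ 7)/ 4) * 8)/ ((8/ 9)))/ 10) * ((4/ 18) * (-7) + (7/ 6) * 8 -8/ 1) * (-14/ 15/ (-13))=-3/ 650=-0.00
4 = 4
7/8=0.88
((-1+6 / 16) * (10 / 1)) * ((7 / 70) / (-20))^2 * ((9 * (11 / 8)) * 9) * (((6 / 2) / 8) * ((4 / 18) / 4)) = -297 / 819200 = -0.00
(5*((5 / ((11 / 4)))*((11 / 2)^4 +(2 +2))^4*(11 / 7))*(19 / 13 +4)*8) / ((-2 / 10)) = -414981252455049296875 / 186368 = -2226676534893593.84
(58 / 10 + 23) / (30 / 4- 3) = 32 / 5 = 6.40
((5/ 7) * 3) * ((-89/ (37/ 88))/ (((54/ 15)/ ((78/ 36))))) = -636350/ 2331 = -272.99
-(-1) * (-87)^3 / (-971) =678.17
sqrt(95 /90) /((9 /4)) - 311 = -310.54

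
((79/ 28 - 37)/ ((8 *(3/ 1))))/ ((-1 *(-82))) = -319/ 18368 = -0.02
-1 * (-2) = 2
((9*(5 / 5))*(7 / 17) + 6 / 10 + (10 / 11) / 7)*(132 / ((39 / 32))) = 3716096 / 7735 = 480.43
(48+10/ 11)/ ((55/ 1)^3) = 538/ 1830125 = 0.00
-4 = -4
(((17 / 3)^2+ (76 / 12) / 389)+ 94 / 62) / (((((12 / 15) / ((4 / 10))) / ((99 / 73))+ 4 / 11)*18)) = 40165015 / 39505284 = 1.02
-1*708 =-708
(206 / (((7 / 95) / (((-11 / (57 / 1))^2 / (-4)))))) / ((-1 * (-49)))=-62315 / 117306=-0.53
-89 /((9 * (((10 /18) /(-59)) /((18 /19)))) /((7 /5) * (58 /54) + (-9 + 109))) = 143908906 /1425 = 100988.71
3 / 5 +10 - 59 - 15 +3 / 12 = -1263 / 20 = -63.15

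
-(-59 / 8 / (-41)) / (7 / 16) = -118 / 287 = -0.41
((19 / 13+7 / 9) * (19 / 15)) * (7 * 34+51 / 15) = 6008446 / 8775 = 684.72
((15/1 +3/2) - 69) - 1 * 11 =-127/2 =-63.50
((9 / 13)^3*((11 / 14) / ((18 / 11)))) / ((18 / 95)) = 103455 / 123032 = 0.84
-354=-354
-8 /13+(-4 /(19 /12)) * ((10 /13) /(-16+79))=-3352 /5187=-0.65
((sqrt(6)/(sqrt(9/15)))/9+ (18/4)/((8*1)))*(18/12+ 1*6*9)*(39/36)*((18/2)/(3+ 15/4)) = 481*sqrt(10)/54+ 1443/32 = 73.26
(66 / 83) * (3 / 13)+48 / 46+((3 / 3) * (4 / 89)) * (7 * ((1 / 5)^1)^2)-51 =-2747662949 / 55217825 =-49.76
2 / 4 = 1 / 2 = 0.50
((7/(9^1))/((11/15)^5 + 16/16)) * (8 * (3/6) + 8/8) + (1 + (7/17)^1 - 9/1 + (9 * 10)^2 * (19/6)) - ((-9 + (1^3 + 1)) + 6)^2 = 401267578229/15647242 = 25644.62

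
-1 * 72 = -72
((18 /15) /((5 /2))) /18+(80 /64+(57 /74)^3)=52689673 /30391800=1.73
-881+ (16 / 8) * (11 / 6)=-2632 / 3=-877.33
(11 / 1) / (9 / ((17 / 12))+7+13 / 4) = 748 / 1129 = 0.66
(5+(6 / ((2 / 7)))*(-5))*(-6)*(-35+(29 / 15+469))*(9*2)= 4708080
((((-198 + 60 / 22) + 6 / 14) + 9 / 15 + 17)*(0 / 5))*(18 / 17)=0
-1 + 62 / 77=-15 / 77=-0.19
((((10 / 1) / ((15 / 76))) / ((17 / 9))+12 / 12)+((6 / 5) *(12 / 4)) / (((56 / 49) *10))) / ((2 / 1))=95671 / 6800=14.07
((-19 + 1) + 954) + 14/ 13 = 12182/ 13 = 937.08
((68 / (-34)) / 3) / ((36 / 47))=-47 / 54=-0.87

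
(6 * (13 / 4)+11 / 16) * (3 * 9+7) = 5491 / 8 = 686.38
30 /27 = 10 /9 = 1.11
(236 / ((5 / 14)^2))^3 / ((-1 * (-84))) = 75405827.62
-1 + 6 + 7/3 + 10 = 52/3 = 17.33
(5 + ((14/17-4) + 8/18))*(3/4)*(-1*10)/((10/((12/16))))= -347/272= -1.28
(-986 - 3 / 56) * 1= -55219 / 56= -986.05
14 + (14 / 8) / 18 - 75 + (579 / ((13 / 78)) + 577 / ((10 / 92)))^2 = 138834879943 / 1800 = 77130488.86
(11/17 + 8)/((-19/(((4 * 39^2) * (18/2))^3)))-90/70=-168931453671702171/2261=-74715370929545.41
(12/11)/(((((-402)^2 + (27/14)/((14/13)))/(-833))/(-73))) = 47674256/116140695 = 0.41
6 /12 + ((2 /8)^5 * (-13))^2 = 524457 /1048576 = 0.50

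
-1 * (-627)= 627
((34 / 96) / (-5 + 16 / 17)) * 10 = -1445 / 1656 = -0.87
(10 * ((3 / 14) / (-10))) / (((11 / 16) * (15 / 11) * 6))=-4 / 105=-0.04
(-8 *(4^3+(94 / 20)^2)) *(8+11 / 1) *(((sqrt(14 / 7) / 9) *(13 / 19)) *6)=-447668 *sqrt(2) / 75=-8441.31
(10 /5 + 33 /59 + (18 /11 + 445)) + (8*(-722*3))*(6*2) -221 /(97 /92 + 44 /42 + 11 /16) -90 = -2905210247034 /13990493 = -207656.03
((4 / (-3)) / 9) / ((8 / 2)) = -1 / 27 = -0.04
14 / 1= 14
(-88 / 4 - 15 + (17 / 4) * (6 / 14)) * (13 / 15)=-30.49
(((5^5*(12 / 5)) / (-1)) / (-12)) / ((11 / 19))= 11875 / 11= 1079.55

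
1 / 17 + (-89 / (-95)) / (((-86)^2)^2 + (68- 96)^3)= 5194493593 / 88306365360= 0.06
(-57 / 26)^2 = 3249 / 676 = 4.81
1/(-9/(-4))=4/9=0.44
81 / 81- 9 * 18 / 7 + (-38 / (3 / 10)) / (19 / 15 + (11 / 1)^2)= -21255 / 917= -23.18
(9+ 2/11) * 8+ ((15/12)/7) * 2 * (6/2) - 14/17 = 192953/2618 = 73.70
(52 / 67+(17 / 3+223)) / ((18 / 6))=46118 / 603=76.48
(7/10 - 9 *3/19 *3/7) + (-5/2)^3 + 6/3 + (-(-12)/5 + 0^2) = -59233/5320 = -11.13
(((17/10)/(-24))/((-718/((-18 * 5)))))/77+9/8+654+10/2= 291965315/442288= 660.12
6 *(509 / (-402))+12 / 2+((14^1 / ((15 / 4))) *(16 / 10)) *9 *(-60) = -1081111 / 335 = -3227.20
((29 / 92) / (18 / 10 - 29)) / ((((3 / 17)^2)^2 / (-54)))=712385 / 1104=645.28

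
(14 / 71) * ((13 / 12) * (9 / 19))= 0.10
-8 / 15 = -0.53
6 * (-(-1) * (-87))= -522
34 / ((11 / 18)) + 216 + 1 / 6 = 17939 / 66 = 271.80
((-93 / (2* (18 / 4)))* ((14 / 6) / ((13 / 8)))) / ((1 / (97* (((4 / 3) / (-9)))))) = 673568 / 3159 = 213.22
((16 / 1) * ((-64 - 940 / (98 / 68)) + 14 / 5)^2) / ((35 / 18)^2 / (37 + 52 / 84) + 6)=8341686555646464 / 6248542475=1334981.17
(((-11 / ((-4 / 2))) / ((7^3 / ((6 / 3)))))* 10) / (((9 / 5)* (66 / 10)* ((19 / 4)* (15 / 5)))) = 1000 / 527877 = 0.00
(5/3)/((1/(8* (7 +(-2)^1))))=200/3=66.67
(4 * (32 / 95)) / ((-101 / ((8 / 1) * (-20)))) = 4096 / 1919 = 2.13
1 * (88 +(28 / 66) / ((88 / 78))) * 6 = 64161 / 121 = 530.26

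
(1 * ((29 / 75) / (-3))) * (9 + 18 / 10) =-1.39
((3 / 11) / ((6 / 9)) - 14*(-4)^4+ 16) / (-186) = 19.18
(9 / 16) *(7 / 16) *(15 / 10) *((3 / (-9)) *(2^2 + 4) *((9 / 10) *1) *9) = -5103 / 640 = -7.97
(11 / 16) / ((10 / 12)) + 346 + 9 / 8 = 6959 / 20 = 347.95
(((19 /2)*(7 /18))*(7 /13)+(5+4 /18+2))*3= 1437 /52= 27.63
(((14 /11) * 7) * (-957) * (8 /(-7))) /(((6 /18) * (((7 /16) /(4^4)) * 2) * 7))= 8552448 /7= 1221778.29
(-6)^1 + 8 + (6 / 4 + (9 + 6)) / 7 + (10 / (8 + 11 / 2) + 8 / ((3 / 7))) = 8983 / 378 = 23.76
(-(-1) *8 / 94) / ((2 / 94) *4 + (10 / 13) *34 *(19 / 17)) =13 / 4478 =0.00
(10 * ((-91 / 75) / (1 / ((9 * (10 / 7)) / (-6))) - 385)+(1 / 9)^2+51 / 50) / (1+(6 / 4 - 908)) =15483019 / 3667275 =4.22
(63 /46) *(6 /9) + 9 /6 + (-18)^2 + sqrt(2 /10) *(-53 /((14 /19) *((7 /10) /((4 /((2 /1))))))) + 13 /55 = 826423 /2530 - 2014 *sqrt(5) /49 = 234.74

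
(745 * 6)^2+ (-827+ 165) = 19980238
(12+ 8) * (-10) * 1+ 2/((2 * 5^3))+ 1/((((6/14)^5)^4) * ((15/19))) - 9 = 37901053225098625303/1307544150375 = 28986442.42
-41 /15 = -2.73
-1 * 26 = -26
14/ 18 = 7/ 9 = 0.78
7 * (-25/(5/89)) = -3115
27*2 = 54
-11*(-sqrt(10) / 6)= 5.80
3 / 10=0.30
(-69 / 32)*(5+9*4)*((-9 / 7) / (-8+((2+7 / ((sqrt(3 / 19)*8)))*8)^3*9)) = -108794853 / 88071340+16473267*sqrt(57) / 100652960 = 0.00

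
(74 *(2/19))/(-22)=-74/209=-0.35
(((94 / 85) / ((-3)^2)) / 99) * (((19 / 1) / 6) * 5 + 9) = 7003 / 227205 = 0.03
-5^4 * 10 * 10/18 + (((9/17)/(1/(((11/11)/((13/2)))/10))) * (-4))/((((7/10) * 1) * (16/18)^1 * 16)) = -773500729/222768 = -3472.23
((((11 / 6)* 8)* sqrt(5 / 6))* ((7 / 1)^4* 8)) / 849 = 422576* sqrt(30) / 7641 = 302.91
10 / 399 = 0.03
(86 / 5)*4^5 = 88064 / 5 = 17612.80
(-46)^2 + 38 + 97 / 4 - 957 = 4885 / 4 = 1221.25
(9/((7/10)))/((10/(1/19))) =9/133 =0.07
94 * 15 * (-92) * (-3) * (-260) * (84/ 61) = -139332039.34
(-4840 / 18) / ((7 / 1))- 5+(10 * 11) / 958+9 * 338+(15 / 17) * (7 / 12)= 6154500907 / 2052036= 2999.22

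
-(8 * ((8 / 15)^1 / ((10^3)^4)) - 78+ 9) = 16171874999999 / 234375000000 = 69.00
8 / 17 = 0.47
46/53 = 0.87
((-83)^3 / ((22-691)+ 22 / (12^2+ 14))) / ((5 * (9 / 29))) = 1309964017 / 2377800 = 550.91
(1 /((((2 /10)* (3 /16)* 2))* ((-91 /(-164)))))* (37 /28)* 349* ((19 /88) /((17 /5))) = 251480675 /357357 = 703.72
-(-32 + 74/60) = 923/30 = 30.77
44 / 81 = 0.54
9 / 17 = 0.53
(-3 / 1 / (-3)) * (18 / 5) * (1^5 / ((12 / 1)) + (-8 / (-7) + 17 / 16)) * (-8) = -2307 / 35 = -65.91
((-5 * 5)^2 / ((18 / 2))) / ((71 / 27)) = 1875 / 71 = 26.41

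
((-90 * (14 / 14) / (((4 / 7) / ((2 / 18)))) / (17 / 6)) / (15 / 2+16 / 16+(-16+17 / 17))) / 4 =105 / 442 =0.24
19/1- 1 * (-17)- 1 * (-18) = 54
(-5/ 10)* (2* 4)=-4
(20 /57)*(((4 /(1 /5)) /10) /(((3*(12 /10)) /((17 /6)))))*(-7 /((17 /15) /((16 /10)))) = -2800 /513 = -5.46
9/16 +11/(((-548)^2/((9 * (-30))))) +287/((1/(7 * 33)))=66297.55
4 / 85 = 0.05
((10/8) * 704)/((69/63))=18480/23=803.48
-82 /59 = -1.39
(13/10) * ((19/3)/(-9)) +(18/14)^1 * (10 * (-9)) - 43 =-301699/1890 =-159.63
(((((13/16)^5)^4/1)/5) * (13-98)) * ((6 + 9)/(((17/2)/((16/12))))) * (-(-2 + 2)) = 0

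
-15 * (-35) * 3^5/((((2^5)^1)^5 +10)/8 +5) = 510300/16777241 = 0.03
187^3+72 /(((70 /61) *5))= 1144362721 /175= 6539215.55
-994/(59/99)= -1667.90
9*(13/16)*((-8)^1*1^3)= -58.50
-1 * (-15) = 15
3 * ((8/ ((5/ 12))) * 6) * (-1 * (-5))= 1728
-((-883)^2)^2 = -607914936721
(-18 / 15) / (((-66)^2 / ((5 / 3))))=-1 / 2178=-0.00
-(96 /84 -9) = 55 /7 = 7.86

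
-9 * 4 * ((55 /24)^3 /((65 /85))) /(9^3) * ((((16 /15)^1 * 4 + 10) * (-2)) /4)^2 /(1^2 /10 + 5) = -380965475 /49128768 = -7.75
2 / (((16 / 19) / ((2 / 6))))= 19 / 24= 0.79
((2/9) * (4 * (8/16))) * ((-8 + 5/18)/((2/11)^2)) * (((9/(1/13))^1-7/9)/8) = -8796337/5832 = -1508.29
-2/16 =-1/8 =-0.12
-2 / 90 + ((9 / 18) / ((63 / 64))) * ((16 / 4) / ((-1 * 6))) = -341 / 945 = -0.36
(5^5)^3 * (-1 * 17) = -518798828125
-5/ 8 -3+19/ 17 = -341/ 136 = -2.51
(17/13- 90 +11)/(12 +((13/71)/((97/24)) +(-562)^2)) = -3477935/14139453796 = -0.00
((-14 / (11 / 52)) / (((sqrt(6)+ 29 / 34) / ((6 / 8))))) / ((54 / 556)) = 49887656 / 603405 - 58488976 * sqrt(6) / 603405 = -154.76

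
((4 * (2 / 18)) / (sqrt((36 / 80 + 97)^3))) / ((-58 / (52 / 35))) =-832 * sqrt(9745) / 6940044027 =-0.00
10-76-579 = -645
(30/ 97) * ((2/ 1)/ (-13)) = -60/ 1261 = -0.05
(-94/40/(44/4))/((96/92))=-1081/5280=-0.20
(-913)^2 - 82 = 833487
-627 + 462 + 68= -97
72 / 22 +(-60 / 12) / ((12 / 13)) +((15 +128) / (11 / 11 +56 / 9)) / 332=-57089 / 27390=-2.08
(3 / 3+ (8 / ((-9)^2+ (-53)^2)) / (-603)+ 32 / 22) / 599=23526001 / 5741226315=0.00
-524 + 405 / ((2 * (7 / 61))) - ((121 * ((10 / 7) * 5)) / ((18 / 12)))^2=-291725753 / 882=-330754.82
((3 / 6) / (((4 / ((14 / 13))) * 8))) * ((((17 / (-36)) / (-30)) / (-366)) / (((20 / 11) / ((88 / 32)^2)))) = -158389 / 52619673600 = -0.00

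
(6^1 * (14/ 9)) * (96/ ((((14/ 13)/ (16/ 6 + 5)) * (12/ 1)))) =4784/ 9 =531.56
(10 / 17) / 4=5 / 34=0.15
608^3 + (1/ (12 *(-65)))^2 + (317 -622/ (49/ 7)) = 957190597880407/ 4258800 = 224755940.14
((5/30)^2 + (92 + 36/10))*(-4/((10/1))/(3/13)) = -223769/1350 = -165.75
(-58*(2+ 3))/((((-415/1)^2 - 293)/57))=-8265/85966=-0.10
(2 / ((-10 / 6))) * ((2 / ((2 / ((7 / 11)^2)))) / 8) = -147 / 2420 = -0.06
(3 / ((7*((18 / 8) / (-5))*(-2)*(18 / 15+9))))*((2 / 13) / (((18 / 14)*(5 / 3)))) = 20 / 5967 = 0.00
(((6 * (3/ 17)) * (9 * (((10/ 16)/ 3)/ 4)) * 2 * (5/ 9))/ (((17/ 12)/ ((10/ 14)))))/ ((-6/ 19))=-7125/ 8092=-0.88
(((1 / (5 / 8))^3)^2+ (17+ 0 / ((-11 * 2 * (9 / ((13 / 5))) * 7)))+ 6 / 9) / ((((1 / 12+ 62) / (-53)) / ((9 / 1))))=-3080574756 / 11640625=-264.64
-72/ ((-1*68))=18/ 17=1.06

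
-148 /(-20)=37 /5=7.40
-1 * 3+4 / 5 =-11 / 5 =-2.20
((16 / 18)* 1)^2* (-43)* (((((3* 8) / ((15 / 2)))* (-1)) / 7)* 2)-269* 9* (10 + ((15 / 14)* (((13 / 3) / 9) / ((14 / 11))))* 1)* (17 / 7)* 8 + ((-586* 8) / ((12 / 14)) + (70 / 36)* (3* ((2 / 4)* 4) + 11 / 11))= -137485745333 / 277830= -494855.65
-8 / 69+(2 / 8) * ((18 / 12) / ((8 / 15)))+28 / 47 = 245519 / 207552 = 1.18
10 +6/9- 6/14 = 215/21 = 10.24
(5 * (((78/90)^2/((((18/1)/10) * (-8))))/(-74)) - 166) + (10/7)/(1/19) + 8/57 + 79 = -380828291/6377616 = -59.71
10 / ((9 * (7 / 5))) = 50 / 63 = 0.79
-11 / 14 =-0.79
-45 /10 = -9 /2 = -4.50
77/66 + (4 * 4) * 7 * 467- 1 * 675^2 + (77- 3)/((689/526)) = -1667090647/4134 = -403263.34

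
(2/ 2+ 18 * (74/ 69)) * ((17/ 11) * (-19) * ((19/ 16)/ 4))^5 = -4065345839462392931419/ 3977325473431552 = -1022130.54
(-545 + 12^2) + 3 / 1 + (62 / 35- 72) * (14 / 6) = -8428 / 15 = -561.87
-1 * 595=-595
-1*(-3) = 3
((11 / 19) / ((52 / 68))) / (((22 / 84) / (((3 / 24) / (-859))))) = -0.00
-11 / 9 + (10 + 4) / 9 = 0.33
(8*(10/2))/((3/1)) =13.33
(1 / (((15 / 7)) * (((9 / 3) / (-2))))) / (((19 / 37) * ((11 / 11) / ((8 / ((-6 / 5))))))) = 2072 / 513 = 4.04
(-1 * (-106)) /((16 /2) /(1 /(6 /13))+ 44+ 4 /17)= 11713 /5296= 2.21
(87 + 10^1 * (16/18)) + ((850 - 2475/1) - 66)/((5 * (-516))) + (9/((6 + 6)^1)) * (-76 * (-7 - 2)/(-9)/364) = 16972432/176085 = 96.39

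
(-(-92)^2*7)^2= 3510325504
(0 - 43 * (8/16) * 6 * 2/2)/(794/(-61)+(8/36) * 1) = 70821/7024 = 10.08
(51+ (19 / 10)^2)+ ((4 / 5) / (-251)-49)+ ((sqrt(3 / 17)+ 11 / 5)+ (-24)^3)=-346786449 / 25100+ sqrt(51) / 17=-13815.77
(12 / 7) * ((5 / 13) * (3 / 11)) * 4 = 720 / 1001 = 0.72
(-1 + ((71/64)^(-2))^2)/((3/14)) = -40294170/25411681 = -1.59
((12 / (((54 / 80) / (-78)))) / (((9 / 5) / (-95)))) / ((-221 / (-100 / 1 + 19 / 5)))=14622400 / 459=31857.08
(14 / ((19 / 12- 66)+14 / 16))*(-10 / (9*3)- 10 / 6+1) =0.23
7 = 7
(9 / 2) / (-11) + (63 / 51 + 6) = 2553 / 374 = 6.83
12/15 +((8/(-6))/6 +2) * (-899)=-71884/45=-1597.42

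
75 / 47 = 1.60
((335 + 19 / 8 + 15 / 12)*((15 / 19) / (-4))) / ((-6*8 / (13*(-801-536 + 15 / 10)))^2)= -5443675581435 / 622592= -8743568.15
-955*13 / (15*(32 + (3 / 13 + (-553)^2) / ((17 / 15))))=-548743 / 178919616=-0.00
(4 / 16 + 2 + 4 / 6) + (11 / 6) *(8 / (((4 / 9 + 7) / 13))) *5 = 130.98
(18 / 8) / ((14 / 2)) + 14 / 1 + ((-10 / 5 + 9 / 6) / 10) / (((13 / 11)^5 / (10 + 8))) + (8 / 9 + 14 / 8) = 1937974894 / 116957295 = 16.57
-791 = -791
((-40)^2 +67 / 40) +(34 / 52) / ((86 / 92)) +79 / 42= 753294173 / 469560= 1604.26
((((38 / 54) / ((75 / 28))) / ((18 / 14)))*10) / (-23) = -7448 / 83835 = -0.09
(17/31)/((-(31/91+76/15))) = -23205/228811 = -0.10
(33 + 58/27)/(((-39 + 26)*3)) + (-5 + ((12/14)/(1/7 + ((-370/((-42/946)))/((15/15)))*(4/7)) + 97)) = 5165760325/56704941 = 91.10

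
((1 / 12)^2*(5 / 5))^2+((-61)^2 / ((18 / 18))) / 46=38579351 / 476928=80.89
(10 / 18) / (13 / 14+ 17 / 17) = 70 / 243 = 0.29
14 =14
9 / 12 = 3 / 4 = 0.75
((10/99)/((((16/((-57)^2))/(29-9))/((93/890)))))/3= 55955/3916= 14.29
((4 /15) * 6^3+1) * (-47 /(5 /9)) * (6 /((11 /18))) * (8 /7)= -107083296 /1925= -55627.69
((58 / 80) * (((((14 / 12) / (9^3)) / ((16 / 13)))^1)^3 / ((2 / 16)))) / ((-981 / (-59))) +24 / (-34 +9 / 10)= -403502785414672035089 / 556497592139666718720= -0.73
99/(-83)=-99/83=-1.19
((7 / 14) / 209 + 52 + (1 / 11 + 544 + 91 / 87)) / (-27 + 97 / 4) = -43431134 / 200013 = -217.14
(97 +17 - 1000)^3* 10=-6955064560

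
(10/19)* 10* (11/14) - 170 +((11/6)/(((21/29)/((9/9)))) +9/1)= -369473/2394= -154.33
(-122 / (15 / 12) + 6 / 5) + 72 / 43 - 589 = -147001 / 215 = -683.73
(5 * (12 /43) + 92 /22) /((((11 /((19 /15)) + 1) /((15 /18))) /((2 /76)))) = 6595 /522192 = 0.01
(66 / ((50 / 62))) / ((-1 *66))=-31 / 25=-1.24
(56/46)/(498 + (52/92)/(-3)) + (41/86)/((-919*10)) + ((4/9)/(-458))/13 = 0.00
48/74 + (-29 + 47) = 690/37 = 18.65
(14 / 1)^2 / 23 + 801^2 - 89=14754972 / 23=641520.52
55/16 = 3.44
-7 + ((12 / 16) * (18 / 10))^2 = -2071 / 400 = -5.18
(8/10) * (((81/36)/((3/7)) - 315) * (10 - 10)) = 0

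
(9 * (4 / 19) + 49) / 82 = 967 / 1558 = 0.62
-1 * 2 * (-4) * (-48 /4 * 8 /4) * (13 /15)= -832 /5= -166.40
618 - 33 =585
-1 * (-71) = 71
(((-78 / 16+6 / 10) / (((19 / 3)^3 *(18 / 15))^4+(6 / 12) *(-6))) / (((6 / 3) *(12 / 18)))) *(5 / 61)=-2103620625 / 69126251528261080352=-0.00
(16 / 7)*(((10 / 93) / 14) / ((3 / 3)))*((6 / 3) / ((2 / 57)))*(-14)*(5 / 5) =-3040 / 217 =-14.01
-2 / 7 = -0.29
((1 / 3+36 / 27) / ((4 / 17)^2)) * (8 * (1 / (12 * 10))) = 289 / 144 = 2.01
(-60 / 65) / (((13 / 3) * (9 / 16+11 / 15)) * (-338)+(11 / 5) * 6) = 864 / 1764139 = 0.00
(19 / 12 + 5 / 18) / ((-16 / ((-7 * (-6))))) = -469 / 96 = -4.89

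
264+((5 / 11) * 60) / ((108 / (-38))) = 25186 / 99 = 254.40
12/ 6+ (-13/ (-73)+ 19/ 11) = 3136/ 803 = 3.91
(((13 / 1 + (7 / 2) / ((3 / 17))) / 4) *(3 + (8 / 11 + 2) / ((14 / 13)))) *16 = 55948 / 77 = 726.60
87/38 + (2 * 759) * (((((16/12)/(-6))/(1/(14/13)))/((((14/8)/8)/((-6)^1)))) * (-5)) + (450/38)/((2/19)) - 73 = -12295598/247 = -49779.75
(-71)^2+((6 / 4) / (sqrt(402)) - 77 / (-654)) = sqrt(402) / 268+3296891 / 654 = 5041.19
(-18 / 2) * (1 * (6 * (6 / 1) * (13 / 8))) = -1053 / 2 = -526.50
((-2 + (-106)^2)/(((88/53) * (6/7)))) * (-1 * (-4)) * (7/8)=14587349/528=27627.55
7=7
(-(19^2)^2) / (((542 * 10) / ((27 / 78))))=-1172889 / 140920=-8.32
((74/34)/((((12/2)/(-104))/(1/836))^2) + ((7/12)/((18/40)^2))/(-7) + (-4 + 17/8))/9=-3299404117/12992127192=-0.25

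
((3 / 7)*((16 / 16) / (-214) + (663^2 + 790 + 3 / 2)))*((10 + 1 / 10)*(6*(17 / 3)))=242707769523 / 3745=64808483.18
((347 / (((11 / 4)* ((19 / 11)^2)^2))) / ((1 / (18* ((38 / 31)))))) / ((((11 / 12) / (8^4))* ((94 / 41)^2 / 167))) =20856562176688128 / 469697461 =44404247.22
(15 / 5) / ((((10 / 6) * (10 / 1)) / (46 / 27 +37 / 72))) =479 / 1200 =0.40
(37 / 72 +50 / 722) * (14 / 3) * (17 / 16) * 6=1803683 / 103968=17.35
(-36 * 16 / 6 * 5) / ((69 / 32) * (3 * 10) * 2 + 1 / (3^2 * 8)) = -8640 / 2329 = -3.71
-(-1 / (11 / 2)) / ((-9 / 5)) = -0.10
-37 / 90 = -0.41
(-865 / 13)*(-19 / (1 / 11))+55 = 181500 / 13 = 13961.54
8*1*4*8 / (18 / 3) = 128 / 3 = 42.67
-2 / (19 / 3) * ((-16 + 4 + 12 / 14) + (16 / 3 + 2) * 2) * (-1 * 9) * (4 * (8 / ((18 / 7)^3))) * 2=58016 / 1539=37.70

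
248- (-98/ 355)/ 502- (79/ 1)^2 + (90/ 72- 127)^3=-11373992971159/ 5702720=-1994485.61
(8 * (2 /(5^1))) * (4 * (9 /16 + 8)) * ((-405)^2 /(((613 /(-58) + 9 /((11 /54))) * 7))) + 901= 2320933787 /30023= 77305.19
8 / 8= 1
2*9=18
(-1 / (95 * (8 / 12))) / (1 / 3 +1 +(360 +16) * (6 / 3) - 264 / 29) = -261 / 12302120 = -0.00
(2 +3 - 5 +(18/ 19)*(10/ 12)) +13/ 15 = 472/ 285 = 1.66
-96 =-96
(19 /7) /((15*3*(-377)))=-19 /118755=-0.00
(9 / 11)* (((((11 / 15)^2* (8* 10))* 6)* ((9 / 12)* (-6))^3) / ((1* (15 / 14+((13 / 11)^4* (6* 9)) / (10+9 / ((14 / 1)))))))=-979637157576 / 558353765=-1754.51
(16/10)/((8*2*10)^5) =0.00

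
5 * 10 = 50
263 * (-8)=-2104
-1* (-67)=67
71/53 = 1.34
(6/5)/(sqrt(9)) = 0.40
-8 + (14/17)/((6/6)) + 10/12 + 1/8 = -2537/408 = -6.22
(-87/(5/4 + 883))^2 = 13456/1390041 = 0.01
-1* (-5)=5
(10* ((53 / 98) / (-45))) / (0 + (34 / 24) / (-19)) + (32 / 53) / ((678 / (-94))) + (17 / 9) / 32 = 2280412789 / 1436785056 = 1.59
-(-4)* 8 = 32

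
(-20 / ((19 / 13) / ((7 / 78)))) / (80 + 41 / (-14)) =-980 / 61503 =-0.02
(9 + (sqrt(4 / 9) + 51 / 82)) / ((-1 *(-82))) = 2531 / 20172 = 0.13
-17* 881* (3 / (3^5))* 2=-369.80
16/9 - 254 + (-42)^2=13606/9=1511.78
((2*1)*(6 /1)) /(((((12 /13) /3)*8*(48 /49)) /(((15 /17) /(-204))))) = -3185 /147968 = -0.02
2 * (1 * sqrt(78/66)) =2 * sqrt(143)/11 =2.17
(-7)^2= 49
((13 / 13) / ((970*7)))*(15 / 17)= 3 / 23086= 0.00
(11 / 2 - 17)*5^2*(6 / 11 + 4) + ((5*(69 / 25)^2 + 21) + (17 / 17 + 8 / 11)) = -1713254 / 1375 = -1246.00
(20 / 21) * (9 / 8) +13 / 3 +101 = 4469 / 42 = 106.40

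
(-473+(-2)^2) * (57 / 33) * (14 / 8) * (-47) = 2931719 / 44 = 66629.98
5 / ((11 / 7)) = 35 / 11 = 3.18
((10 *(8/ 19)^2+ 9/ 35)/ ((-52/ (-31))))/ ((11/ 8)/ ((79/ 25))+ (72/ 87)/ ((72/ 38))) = 840746598/ 605734535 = 1.39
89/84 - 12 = -919/84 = -10.94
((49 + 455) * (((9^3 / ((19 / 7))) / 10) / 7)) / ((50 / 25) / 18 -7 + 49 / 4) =6613488 / 18335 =360.70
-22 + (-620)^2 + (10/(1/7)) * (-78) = 378918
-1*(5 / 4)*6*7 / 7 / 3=-5 / 2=-2.50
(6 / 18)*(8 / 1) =8 / 3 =2.67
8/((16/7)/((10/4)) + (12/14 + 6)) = 35/34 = 1.03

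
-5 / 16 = -0.31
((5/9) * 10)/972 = 25/4374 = 0.01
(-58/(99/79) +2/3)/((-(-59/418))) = -171608/531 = -323.18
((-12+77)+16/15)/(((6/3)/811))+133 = 807691/30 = 26923.03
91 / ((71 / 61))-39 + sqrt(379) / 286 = sqrt(379) / 286 + 2782 / 71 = 39.25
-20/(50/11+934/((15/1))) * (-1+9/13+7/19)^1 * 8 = -24750/170183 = -0.15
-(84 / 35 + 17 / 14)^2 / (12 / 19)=-1216171 / 58800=-20.68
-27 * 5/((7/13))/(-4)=1755/28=62.68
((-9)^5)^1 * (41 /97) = -2421009 /97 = -24958.86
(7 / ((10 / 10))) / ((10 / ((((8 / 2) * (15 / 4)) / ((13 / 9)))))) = 7.27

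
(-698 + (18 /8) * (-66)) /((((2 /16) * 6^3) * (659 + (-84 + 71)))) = -1693 /34884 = -0.05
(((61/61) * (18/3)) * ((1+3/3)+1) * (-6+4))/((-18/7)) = 14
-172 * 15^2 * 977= -37809900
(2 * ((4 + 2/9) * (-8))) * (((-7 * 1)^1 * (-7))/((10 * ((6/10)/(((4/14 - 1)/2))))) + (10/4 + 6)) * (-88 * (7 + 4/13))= 85138240/351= 242559.09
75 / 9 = 8.33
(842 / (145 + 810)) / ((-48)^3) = -421 / 52807680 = -0.00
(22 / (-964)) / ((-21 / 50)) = 275 / 5061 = 0.05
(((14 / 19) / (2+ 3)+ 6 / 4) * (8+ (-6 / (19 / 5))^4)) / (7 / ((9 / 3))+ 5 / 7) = 1522116183 / 198087920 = 7.68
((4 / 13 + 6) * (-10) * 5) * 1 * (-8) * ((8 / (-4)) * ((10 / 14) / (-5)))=65600 / 91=720.88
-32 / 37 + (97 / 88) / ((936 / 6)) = -0.86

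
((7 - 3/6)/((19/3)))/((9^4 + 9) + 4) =39/249812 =0.00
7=7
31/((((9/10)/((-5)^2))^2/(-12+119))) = 2559413.58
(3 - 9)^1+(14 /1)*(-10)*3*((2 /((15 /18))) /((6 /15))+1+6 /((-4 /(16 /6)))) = -1266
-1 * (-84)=84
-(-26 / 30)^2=-169 / 225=-0.75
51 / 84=17 / 28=0.61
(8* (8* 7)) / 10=224 / 5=44.80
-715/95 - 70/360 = -5281/684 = -7.72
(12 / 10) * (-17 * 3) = -306 / 5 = -61.20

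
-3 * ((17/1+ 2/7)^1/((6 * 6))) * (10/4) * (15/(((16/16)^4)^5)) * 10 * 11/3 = -166375/84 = -1980.65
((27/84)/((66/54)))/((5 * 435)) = 27/223300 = 0.00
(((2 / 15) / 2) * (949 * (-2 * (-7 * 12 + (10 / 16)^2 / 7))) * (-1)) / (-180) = 35689043 / 604800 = 59.01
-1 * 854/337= -854/337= -2.53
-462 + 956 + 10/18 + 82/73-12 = 317777/657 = 483.68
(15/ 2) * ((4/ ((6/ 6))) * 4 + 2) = 135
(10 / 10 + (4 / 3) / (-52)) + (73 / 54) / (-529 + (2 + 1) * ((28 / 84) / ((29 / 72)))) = 10416475 / 10718838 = 0.97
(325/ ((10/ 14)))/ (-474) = -455/ 474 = -0.96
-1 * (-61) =61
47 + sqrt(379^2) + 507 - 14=919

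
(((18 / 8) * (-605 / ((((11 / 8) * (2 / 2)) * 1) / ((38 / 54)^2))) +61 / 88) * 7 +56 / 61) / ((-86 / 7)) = 10427437895 / 37393488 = 278.86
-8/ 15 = -0.53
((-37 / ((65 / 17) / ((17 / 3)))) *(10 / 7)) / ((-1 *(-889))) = -21386 / 242697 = -0.09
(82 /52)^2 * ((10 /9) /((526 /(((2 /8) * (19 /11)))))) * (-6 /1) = -159695 /11734008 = -0.01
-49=-49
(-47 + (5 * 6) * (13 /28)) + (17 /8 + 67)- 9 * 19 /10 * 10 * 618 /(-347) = 6618561 /19432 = 340.60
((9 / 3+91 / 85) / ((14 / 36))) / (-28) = -1557 / 4165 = -0.37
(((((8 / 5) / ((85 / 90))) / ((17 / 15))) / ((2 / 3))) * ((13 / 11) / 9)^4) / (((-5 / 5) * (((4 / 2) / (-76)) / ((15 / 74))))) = 21706360 / 4227017751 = 0.01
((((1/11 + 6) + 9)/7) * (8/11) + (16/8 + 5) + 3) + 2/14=1417/121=11.71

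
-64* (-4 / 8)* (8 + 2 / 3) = 832 / 3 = 277.33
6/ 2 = 3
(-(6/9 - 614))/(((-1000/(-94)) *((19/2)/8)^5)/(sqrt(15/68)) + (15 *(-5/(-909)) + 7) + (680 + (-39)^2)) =4718594869423669992488960/16977608503976779095534481 - 7157747405768359936000 *sqrt(255)/16977608503976779095534481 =0.27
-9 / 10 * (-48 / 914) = 108 / 2285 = 0.05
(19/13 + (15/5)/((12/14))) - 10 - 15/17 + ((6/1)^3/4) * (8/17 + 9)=223427/442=505.49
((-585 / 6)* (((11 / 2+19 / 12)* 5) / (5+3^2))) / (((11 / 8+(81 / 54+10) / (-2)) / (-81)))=-447525 / 98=-4566.58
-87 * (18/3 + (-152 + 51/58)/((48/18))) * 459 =32374647/16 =2023415.44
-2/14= -1/7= -0.14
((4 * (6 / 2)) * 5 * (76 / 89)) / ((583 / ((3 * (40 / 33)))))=182400 / 570757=0.32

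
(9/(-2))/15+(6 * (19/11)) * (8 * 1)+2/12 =13658/165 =82.78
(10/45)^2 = 4/81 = 0.05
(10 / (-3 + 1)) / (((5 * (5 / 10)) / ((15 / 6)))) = -5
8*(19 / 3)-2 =146 / 3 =48.67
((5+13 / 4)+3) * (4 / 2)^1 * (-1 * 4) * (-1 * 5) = 450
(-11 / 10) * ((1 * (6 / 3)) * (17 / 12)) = -187 / 60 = -3.12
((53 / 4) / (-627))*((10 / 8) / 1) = -265 / 10032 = -0.03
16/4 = 4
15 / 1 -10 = 5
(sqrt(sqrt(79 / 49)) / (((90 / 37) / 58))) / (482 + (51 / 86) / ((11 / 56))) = 507529 * sqrt(7) * 79^(1 / 4) / 72265410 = 0.06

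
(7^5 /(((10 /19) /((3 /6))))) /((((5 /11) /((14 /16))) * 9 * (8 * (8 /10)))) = 24588641 /46080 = 533.61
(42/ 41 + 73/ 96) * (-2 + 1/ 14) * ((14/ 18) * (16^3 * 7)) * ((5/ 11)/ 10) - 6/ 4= -3490.64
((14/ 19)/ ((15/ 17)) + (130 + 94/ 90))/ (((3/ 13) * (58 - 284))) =-2.53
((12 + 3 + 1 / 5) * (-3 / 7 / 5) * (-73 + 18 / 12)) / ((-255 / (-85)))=5434 / 175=31.05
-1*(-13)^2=-169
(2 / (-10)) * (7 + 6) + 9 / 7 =-46 / 35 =-1.31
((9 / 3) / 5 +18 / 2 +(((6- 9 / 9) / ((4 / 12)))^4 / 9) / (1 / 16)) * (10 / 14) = 450048 / 7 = 64292.57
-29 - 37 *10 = -399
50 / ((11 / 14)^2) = 9800 / 121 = 80.99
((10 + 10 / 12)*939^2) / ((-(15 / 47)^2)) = -2813375773 / 30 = -93779192.43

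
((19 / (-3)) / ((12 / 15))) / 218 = -95 / 2616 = -0.04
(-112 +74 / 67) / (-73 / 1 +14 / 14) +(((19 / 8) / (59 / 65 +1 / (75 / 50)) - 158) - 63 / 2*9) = -649332247 / 1480968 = -438.45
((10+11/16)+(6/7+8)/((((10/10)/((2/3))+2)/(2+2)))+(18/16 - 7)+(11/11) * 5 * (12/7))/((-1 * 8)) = -18429/6272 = -2.94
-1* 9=-9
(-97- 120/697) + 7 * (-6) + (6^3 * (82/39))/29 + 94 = -7754757/262769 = -29.51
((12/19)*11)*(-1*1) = -132/19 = -6.95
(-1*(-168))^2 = 28224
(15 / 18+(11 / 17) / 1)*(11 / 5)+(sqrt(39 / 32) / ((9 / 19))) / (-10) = 1661 / 510-19*sqrt(78) / 720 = 3.02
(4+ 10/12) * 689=19981/6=3330.17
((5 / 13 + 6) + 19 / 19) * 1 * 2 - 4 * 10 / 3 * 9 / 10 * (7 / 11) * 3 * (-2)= 8664 / 143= 60.59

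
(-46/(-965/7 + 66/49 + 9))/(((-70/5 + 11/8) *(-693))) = 322/7809219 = 0.00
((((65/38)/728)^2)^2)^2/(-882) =-390625/370886968421653911568543383552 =-0.00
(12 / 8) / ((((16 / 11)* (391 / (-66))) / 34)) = -1089 / 184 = -5.92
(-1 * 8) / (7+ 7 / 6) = -48 / 49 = -0.98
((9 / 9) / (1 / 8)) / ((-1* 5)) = -8 / 5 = -1.60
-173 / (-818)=173 / 818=0.21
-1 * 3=-3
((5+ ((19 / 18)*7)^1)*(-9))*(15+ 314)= -73367 / 2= -36683.50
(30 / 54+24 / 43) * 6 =862 / 129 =6.68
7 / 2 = 3.50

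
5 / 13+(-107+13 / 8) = -10919 / 104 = -104.99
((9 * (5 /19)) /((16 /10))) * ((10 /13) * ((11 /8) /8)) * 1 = 12375 /63232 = 0.20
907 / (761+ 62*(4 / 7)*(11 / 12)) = 19047 / 16663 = 1.14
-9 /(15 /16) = -48 /5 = -9.60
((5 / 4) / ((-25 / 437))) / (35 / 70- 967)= 437 / 19330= 0.02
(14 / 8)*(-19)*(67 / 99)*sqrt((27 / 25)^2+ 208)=-8911*sqrt(130729) / 9900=-325.44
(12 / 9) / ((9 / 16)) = 64 / 27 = 2.37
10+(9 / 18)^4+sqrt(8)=2 * sqrt(2)+161 / 16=12.89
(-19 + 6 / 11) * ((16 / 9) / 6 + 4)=-23548 / 297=-79.29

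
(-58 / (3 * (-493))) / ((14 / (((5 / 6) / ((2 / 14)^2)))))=35 / 306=0.11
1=1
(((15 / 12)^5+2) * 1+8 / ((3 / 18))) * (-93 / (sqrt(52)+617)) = -1039074275 / 129924096+1684075 * sqrt(13) / 64962048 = -7.90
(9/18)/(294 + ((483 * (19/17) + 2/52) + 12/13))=221/368975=0.00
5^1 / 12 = 5 / 12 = 0.42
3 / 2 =1.50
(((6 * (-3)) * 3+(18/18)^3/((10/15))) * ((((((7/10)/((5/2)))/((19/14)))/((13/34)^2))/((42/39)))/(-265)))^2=7219221156/107108925625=0.07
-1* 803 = -803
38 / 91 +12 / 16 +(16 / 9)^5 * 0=425 / 364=1.17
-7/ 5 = -1.40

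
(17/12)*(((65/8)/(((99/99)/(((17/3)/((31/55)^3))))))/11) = 284123125/8579808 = 33.12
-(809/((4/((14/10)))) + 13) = -5923/20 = -296.15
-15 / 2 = -7.50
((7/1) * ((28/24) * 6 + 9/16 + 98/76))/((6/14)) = 43953/304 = 144.58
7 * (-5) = -35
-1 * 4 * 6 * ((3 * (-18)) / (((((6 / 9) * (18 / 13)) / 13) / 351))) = 6406452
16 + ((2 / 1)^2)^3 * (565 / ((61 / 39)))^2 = 31074697936 / 3721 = 8351168.49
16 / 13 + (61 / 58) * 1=1721 / 754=2.28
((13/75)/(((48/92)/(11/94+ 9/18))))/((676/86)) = 28681/1099800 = 0.03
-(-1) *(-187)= -187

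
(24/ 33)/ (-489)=-8/ 5379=-0.00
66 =66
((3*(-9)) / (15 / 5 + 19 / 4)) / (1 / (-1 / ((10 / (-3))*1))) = -162 / 155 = -1.05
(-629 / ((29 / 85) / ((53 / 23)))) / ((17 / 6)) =-1000110 / 667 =-1499.42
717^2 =514089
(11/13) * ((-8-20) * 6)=-142.15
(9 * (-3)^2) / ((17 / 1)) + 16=353 / 17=20.76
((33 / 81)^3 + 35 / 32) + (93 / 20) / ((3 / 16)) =81759629 / 3149280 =25.96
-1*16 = -16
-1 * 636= -636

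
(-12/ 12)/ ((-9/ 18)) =2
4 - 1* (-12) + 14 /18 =151 /9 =16.78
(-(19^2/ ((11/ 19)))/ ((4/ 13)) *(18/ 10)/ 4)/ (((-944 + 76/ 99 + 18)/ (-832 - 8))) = -11667159/ 14092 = -827.93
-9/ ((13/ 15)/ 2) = -270/ 13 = -20.77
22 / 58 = 11 / 29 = 0.38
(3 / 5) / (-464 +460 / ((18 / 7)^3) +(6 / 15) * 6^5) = 0.00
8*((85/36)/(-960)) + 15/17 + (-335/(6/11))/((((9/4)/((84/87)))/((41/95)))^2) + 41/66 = -43222384485551/2207349286560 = -19.58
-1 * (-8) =8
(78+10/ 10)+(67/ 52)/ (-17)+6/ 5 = 354149/ 4420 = 80.12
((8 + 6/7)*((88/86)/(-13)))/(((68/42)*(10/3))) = -6138/47515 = -0.13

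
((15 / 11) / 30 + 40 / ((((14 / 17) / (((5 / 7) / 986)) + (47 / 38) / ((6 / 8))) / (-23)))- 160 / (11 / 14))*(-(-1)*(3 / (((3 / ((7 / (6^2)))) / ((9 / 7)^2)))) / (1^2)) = -65.70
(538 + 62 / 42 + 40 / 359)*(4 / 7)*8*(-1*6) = -260348864 / 17591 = -14800.12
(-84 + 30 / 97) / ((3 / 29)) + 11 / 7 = -548251 / 679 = -807.44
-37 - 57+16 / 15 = -1394 / 15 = -92.93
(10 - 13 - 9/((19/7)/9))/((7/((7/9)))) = -208/57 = -3.65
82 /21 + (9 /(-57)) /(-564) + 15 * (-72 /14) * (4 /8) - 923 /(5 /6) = -61202633 /53580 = -1142.27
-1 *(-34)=34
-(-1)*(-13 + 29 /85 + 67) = 4619 /85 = 54.34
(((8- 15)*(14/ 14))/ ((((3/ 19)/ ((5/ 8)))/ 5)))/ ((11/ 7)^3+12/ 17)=-19388075/ 641832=-30.21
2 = 2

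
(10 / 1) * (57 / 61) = 570 / 61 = 9.34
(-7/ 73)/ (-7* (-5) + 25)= -7/ 4380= -0.00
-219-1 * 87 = -306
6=6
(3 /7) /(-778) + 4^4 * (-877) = -1222692355 /5446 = -224512.00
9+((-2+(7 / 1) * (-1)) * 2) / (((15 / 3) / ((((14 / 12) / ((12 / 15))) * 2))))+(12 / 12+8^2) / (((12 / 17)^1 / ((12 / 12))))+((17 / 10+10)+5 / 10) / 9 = 16549 / 180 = 91.94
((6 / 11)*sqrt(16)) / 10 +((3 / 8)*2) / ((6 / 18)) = 543 / 220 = 2.47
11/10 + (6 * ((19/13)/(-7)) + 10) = 9.85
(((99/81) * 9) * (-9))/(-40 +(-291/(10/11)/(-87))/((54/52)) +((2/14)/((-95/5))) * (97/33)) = 2.71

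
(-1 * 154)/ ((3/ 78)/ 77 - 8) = 19.25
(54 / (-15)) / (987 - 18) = -6 / 1615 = -0.00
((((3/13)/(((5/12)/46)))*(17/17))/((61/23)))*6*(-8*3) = -5484672/3965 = -1383.27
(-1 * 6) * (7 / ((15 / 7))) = -98 / 5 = -19.60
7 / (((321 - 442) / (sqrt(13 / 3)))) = -7 * sqrt(39) / 363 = -0.12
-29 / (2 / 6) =-87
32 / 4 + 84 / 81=244 / 27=9.04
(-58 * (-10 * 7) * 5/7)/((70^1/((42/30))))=58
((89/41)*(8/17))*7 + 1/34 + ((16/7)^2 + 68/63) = 8289289/614754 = 13.48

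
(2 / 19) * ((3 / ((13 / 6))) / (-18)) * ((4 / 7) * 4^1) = -32 / 1729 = -0.02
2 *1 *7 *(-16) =-224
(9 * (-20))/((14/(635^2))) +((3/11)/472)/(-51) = -3203122626007/617848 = -5184321.43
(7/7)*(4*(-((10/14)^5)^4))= -381469726562500/79792266297612001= -0.00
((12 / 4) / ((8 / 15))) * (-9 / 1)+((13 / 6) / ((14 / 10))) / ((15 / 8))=-25099 / 504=-49.80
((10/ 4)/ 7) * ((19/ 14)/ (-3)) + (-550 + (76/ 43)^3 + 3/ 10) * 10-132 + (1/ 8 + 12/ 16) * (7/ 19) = -9901572846541/ 1776504408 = -5573.63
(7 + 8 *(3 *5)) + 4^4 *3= 895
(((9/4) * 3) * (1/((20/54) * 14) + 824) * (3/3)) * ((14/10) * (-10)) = -3115449/40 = -77886.22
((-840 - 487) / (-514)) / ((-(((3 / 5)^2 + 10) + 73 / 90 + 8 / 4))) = -298575 / 1523239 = -0.20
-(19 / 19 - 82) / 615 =27 / 205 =0.13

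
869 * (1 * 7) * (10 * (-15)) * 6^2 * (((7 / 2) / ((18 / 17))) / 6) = -18096925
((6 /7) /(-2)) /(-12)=1 /28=0.04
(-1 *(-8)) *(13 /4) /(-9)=-2.89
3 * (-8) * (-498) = 11952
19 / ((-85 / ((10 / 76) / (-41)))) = 0.00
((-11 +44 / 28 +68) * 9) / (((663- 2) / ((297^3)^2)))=2532591016690184010 / 4627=547350554720160.80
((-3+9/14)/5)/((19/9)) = -297/1330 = -0.22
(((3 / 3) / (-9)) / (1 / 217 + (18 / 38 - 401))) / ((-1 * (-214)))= 4123 / 3180502026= 0.00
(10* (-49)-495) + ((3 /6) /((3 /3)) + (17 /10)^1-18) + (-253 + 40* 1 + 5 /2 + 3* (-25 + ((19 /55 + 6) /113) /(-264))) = -140700709 /109384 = -1286.30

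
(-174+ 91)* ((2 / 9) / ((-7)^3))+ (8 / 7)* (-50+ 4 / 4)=-172706 / 3087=-55.95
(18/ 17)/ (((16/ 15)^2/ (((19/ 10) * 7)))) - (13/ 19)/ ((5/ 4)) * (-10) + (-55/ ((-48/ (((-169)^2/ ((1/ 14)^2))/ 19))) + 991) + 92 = 84018503201/ 248064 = 338696.88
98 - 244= -146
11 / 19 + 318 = 6053 / 19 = 318.58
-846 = -846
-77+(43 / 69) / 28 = -148721 / 1932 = -76.98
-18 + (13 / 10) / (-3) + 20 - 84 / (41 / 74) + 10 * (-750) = -9409553 / 1230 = -7650.04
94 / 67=1.40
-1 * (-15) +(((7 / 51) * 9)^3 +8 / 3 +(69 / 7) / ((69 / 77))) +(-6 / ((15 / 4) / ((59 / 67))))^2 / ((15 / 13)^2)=32.04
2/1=2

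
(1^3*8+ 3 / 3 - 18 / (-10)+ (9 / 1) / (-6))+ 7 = 163 / 10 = 16.30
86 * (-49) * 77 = -324478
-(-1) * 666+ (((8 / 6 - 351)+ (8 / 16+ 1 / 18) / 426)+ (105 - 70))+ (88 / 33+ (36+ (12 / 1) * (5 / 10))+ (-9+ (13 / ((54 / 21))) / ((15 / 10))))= 498895 / 1278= 390.37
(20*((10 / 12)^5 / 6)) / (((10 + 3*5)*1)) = 625 / 11664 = 0.05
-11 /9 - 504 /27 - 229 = -2240 /9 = -248.89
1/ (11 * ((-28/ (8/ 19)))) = -2/ 1463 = -0.00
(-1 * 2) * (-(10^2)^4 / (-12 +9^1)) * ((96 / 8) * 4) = -3200000000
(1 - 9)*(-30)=240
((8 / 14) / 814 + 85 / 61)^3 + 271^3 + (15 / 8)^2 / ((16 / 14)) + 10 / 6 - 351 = 160456917354895989318663113 / 8062283554664553984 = 19902167.45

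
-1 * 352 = -352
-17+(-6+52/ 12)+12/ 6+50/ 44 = -1025/ 66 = -15.53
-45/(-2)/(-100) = -9/40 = -0.22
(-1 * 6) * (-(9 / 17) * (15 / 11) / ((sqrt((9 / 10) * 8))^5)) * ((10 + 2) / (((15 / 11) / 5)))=125 * sqrt(5) / 204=1.37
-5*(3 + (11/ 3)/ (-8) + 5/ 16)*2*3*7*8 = -4795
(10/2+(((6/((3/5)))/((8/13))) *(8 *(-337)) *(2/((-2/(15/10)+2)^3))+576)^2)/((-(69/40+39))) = -3484340201090/1629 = -2138944260.95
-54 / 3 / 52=-9 / 26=-0.35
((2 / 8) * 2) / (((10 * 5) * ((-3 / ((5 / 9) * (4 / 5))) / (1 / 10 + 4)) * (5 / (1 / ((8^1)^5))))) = -41 / 1105920000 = -0.00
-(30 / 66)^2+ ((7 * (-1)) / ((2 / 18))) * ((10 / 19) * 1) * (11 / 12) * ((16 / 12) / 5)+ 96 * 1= 201595 / 2299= 87.69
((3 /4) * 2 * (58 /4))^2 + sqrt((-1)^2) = 7585 /16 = 474.06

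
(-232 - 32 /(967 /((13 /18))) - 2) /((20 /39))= -2647723 /5802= -456.35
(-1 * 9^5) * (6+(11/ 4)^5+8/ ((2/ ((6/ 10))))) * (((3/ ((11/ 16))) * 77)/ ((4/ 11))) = -11570577915897/ 1280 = -9039513996.79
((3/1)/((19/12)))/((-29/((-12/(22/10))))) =2160/6061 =0.36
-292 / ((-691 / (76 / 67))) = 22192 / 46297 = 0.48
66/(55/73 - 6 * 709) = -4818/310487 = -0.02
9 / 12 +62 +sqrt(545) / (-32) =251 / 4 - sqrt(545) / 32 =62.02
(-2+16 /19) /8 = -11 /76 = -0.14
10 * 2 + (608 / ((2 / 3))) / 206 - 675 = -67009 / 103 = -650.57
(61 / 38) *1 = 61 / 38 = 1.61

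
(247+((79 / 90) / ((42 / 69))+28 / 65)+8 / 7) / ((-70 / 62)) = -126952967 / 573300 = -221.44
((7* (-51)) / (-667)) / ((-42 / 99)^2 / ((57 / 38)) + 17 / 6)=2332638 / 12871099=0.18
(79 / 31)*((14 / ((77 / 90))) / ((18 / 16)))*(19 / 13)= 240160 / 4433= 54.18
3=3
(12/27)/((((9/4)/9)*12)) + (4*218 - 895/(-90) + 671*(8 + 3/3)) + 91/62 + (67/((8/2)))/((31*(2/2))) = 23178541/3348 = 6923.10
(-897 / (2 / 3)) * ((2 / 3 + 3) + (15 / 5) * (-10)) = 70863 / 2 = 35431.50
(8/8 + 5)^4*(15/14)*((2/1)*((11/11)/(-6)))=-3240/7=-462.86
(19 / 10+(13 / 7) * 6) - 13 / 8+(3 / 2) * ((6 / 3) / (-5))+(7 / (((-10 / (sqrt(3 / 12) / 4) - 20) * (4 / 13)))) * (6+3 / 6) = 52299 / 5600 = 9.34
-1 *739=-739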